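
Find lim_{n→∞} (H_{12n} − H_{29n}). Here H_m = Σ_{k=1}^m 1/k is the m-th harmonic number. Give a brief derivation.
lim = ln(12/29)

Euler-Maclaurin gives H_m = ln m + γ + 1/(2m) + O(1/m^2). The γ and O(1/m) terms cancel in the difference:
  H_{12n} − H_{29n} = ln(12n) − ln(29n) + O(1/n) = ln(12/29) + O(1/n).
Hence the limit is ln(12/29).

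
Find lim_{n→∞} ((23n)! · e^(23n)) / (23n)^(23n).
lim = ∞

Stirling: (23n)! ~ sqrt(2π·23n) · (23n/e)^(23n). Hence
  (23n)! · e^(23n) / (23n)^(23n) ~ sqrt(2π·23n) = sqrt(2π·23) · sqrt(n) → ∞.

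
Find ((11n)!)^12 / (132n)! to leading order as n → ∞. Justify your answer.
((11n)!)^12/(132n)! ~ ((2π·11n)^(11/2) / sqrt(12)) · 12^(−12·11n)  →  0

Write N = 11n. Stirling: N! ~ sqrt(2π N)(N/e)^N and (12N)! ~ sqrt(2π·12N)·(12N/e)^(12N).
  (N!)^12/(12N)! ~ (2π N)^(12/2) (N/e)^(12N) / [sqrt(2π·12N) (12N/e)^(12N)]
     = (2π N)^(12/2) / sqrt(2π·12N) · (N/(12N))^(12N)
     = (2π N)^((12−1)/2) / sqrt(12) · 12^(−12N).
Since 12^12 > 1, the factor 12^(−12N) decays exponentially, so the ratio → 0. Substituting N = 11n gives the stated form.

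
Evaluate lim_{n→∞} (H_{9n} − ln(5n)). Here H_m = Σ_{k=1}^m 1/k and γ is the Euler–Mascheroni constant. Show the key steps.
lim = ln(9/5) + γ

By Euler-Maclaurin, H_m = ln m + γ + O(1/m). So
  H_{9n} − ln(5n) = ln(9n) + γ − ln(5n) + O(1/n)
                       = ln(9/5) + γ + O(1/n).
Hence the limit is ln(9/5) + γ.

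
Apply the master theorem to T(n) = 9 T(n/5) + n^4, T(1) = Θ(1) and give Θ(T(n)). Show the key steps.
T(n) = Θ(n^4)

log_5 9 ≈ 1.365. f(n) = n^4 dominates n^(log_5 9) since 4 > 1.365, and the regularity condition a·f(n/b) = 9·(n/5)^4 = (9/625)·n^4 ≤ c·f(n) holds with c = 9/625 ≈ 0.0144 < 1. So this is Case 3: T(n) = Θ(f(n)) = Θ(n^4).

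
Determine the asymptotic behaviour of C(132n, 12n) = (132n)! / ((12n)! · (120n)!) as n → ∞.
C(132n, 12n) ~ (285311670611/10000000000)^(12n) · sqrt(11/(20π·12n))

Write N = 12n. Apply Stirling to each factorial:
  (11N)! ~ sqrt(2π·11N) · (11N/e)^(11N),
  N! ~ sqrt(2π N) · (N/e)^N,
  (10N)! ~ sqrt(2π·10N) · (10N/e)^(10N).
The exponential factors combine to (11N)^(11N) / (N^N · (10N)^(10N)) = 11^(11N)/10^(10N) = (11^11/10^10)^N = (285311670611/10000000000)^N.
The square-root prefactors combine to sqrt(2π·11N) / (sqrt(2π N)·sqrt(2π·10N)) = sqrt(11 / (2π·10·N)) = sqrt(11/(20π·12n)).
Substituting N = 12n: C(132n, 12n) ~ (285311670611/10000000000)^(12n) · sqrt(11/(20π·12n)).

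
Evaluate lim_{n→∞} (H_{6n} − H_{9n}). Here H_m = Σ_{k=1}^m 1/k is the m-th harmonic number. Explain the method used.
lim = ln(6/9) = ln(2/3)

Euler-Maclaurin gives H_m = ln m + γ + 1/(2m) + O(1/m^2). The γ and O(1/m) terms cancel in the difference:
  H_{6n} − H_{9n} = ln(6n) − ln(9n) + O(1/n) = ln(6/9) + O(1/n).
Hence the limit is ln(6/9) = ln(2/3).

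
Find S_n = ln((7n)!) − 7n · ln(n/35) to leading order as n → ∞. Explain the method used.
S_n ~ 7n · (ln 245 − 1) + O(ln n)

Stirling: ln((7n)!) = 7n ln(7n) − 7n + O(ln n).
  S_n = 7n ln(7n) − 7n − 7n ln(n/35) + O(ln n)
      = 7n ln(7n) − 7n ln n + 7n ln 35 − 7n + O(ln n)
      = 7n ln 7 + 7n ln 35 − 7n + O(ln n)
      = 7n (ln 245 − 1) + O(ln n).
Numerically ln(245) − 1 ≈ 4.5013.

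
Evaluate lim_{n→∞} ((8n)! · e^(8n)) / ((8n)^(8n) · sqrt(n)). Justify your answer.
lim = sqrt(2π·8)

Stirling: (8n)! ~ sqrt(2π·8n) · (8n/e)^(8n). Hence
  (8n)! · e^(8n) / (8n)^(8n) ~ sqrt(2π·8n).
Dividing by sqrt(n): sqrt(2π·8n) / sqrt(n) = sqrt(2π·8) · n^((1−1)/2), so the limit is sqrt(2π·8).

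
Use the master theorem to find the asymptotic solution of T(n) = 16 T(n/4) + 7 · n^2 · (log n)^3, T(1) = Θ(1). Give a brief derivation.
T(n) = Θ(n^2 · (log n)^4)

Here log_4 16 = 2 and f(n) = 7 · n^2 · (log n)^3 = Θ(n^(log_4 16) · (log n)^3). This is the extended Case 2 of the master theorem (f matches the critical exponent up to log factors), giving T(n) = Θ(n^(log_4 16) · (log n)^(3+1)) = Θ(n^2 · (log n)^4).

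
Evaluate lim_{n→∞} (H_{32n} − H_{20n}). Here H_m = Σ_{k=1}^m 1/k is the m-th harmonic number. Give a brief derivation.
lim = ln(32/20) = ln(8/5)

Euler-Maclaurin gives H_m = ln m + γ + 1/(2m) + O(1/m^2). The γ and O(1/m) terms cancel in the difference:
  H_{32n} − H_{20n} = ln(32n) − ln(20n) + O(1/n) = ln(32/20) + O(1/n).
Hence the limit is ln(32/20) = ln(8/5).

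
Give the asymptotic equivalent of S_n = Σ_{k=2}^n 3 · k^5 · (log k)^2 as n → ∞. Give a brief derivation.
S_n ~ n^6 · (log n)^2 / 2

By integral comparison, S_n = ∫_1^n 3 · x^5 · (log x)^2 dx + O(n^5 · (log n)^2). For the integral, the leading term of ∫_1^n x^5 (log x)^2 dx is n^6/6 · (log n)^2 (by repeated integration by parts; each step lowers the log-exponent and produces a relatively O(1/log n) correction). Hence S_n ~ n^6 · (log n)^2 / 2.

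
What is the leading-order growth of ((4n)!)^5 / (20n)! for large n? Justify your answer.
((4n)!)^5/(20n)! ~ ((2π·4n)^(4/2) / sqrt(5)) · 5^(−5·4n)  →  0

Write N = 4n. Stirling: N! ~ sqrt(2π N)(N/e)^N and (5N)! ~ sqrt(2π·5N)·(5N/e)^(5N).
  (N!)^5/(5N)! ~ (2π N)^(5/2) (N/e)^(5N) / [sqrt(2π·5N) (5N/e)^(5N)]
     = (2π N)^(5/2) / sqrt(2π·5N) · (N/(5N))^(5N)
     = (2π N)^((5−1)/2) / sqrt(5) · 5^(−5N).
Since 5^5 > 1, the factor 5^(−5N) decays exponentially, so the ratio → 0. Substituting N = 4n gives the stated form.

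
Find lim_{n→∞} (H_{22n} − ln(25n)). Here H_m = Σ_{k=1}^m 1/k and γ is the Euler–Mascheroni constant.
lim = ln(22/25) + γ

By Euler-Maclaurin, H_m = ln m + γ + O(1/m). So
  H_{22n} − ln(25n) = ln(22n) + γ − ln(25n) + O(1/n)
                       = ln(22/25) + γ + O(1/n).
Hence the limit is ln(22/25) + γ.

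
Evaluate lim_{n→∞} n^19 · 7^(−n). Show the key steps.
lim = 0

Exponentials with base > 1 dominate every fixed polynomial: for any fixed c, n^c / 7^n → 0 as n → ∞ (e.g. by the ratio test, or by writing 7^n = e^(n ln 7) and noting e^(n ln 7) / n^c → ∞). Hence n^19 · 7^(−n) = n^19 / 7^n → 0.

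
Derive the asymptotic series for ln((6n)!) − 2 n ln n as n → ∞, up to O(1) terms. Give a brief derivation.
ln((6n)!) − 2 n ln n = 4 n ln n + 6(ln 6 − 1) n + (1/2) ln(2π·6n) + O(1/n)

Stirling: ln((6n)!) = 6n ln(6n) − 6n + (1/2) ln(2π·6n) + O(1/n).
Expand 6n ln(6n) = 6n (ln n + ln 6) = 6n ln n + 6n ln 6.
Subtract 2n ln n: leading term is (6 − 2) n ln n = 4 n ln n. The next term is 6n ln 6 − 6n = 6(ln 6 − 1) n. Then the (1/2) ln(2π·6n) correction.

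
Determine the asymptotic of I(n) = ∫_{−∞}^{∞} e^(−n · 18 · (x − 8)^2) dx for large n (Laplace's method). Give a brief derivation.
I(n) = sqrt(π/(18n))

Here φ(x) = 18 · (x − 8)^2 has its unique minimum at x* = 8 with φ(x*) = 0 and φ''(x*) = 36. Laplace's method gives
  I(n) ~ e^(−n φ(x*)) · sqrt(2π / (n · φ''(x*))) = sqrt(2π / (36n)) = sqrt(π/(18n)).
This is exact: substituting u = (x − 8)·sqrt(18n) gives I(n) = (1/sqrt(18n)) ∫_{−∞}^{∞} e^(−u^2) du = sqrt(π/(18n)).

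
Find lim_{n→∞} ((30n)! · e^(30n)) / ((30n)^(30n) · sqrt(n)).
lim = sqrt(2π·30)

Stirling: (30n)! ~ sqrt(2π·30n) · (30n/e)^(30n). Hence
  (30n)! · e^(30n) / (30n)^(30n) ~ sqrt(2π·30n).
Dividing by sqrt(n): sqrt(2π·30n) / sqrt(n) = sqrt(2π·30) · n^((1−1)/2), so the limit is sqrt(2π·30).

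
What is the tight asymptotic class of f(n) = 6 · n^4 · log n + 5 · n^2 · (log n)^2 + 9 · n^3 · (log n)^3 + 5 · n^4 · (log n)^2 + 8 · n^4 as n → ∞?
f(n) ∈ Θ(n^4 · (log n)^2)

Compare the terms by growth order. For large n, n^a · (log n)^b dominates n^a' · (log n)^b' iff a > a', or (a = a' and b > b'). Ranking the 5 terms shows the dominant one is 5 · n^4 · (log n)^2. Hence f(n) ∈ Θ(n^4 · (log n)^2).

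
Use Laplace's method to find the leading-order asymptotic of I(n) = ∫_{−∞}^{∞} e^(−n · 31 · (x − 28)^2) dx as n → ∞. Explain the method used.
I(n) = sqrt(π/(31n))

Here φ(x) = 31 · (x − 28)^2 has its unique minimum at x* = 28 with φ(x*) = 0 and φ''(x*) = 62. Laplace's method gives
  I(n) ~ e^(−n φ(x*)) · sqrt(2π / (n · φ''(x*))) = sqrt(2π / (62n)) = sqrt(π/(31n)).
This is exact: substituting u = (x − 28)·sqrt(31n) gives I(n) = (1/sqrt(31n)) ∫_{−∞}^{∞} e^(−u^2) du = sqrt(π/(31n)).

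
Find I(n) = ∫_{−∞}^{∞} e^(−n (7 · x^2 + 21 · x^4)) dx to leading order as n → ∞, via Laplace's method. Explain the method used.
I(n) ~ sqrt(π/(7n))

φ(x) = 7 · x^2 + 21 · x^4 has its unique global minimum at x* = 0 (since φ'(x) = 14x + 84x^3 = 0 only at x = 0 for real x with both coefficients positive, and φ → ∞ as |x| → ∞). At x* = 0, φ(0) = 0 and φ''(0) = 14. Laplace's method then gives
  I(n) ~ sqrt(2π / (n · φ''(0))) · e^(−n φ(0)) = sqrt(2π / (14n)) = sqrt(π/(7n)).
The 21 · x^4 term contributes only at subleading order (an O(1/n) relative correction).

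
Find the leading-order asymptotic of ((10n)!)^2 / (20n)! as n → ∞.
((10n)!)^2/(20n)! ~ ((2π·10n)^(1/2) / sqrt(2)) · 2^(−2·10n)  →  0

Write N = 10n. Stirling: N! ~ sqrt(2π N)(N/e)^N and (2N)! ~ sqrt(2π·2N)·(2N/e)^(2N).
  (N!)^2/(2N)! ~ (2π N)^(2/2) (N/e)^(2N) / [sqrt(2π·2N) (2N/e)^(2N)]
     = (2π N)^(2/2) / sqrt(2π·2N) · (N/(2N))^(2N)
     = (2π N)^((2−1)/2) / sqrt(2) · 2^(−2N).
Since 2^2 > 1, the factor 2^(−2N) decays exponentially, so the ratio → 0. Substituting N = 10n gives the stated form.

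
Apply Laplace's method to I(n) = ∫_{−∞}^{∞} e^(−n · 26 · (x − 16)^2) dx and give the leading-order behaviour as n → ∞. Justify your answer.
I(n) = sqrt(π/(26n))

Here φ(x) = 26 · (x − 16)^2 has its unique minimum at x* = 16 with φ(x*) = 0 and φ''(x*) = 52. Laplace's method gives
  I(n) ~ e^(−n φ(x*)) · sqrt(2π / (n · φ''(x*))) = sqrt(2π / (52n)) = sqrt(π/(26n)).
This is exact: substituting u = (x − 16)·sqrt(26n) gives I(n) = (1/sqrt(26n)) ∫_{−∞}^{∞} e^(−u^2) du = sqrt(π/(26n)).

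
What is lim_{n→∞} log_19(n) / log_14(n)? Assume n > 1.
lim = ln(14) / ln(19) = log_19(14)

Change of base: log_19(n) = ln n / ln 19 and log_14(n) = ln n / ln 14. The ratio is (ln n / ln 19) · (ln 14 / ln n) = ln 14 / ln 19, a constant independent of n. So the limit is ln 14 / ln 19 = log_19(14).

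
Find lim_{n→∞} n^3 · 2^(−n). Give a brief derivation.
lim = 0

Exponentials with base > 1 dominate every fixed polynomial: for any fixed c, n^c / 2^n → 0 as n → ∞ (e.g. by the ratio test, or by writing 2^n = e^(n ln 2) and noting e^(n ln 2) / n^c → ∞). Hence n^3 · 2^(−n) = n^3 / 2^n → 0.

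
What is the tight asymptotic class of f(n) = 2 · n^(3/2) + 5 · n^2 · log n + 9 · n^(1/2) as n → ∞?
f(n) ∈ Θ(n^2 · log n)

Compare the terms by growth order. For large n, n^a · (log n)^b dominates n^a' · (log n)^b' iff a > a', or (a = a' and b > b'). Ranking the 3 terms shows the dominant one is 5 · n^2 · log n. Hence f(n) ∈ Θ(n^2 · log n).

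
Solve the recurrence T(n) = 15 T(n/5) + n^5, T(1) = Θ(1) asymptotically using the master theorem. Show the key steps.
T(n) = Θ(n^5)

log_5 15 ≈ 1.683. f(n) = n^5 dominates n^(log_5 15) since 5 > 1.683, and the regularity condition a·f(n/b) = 15·(n/5)^5 = (15/3125)·n^5 ≤ c·f(n) holds with c = 15/3125 ≈ 0.0048 < 1. So this is Case 3: T(n) = Θ(f(n)) = Θ(n^5).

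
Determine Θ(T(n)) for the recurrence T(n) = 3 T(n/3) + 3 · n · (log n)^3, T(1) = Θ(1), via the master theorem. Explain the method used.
T(n) = Θ(n · (log n)^4)

Here log_3 3 = 1 and f(n) = 3 · n · (log n)^3 = Θ(n^(log_3 3) · (log n)^3). This is the extended Case 2 of the master theorem (f matches the critical exponent up to log factors), giving T(n) = Θ(n^(log_3 3) · (log n)^(3+1)) = Θ(n · (log n)^4).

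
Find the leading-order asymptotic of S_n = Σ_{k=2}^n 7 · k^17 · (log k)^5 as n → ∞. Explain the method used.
S_n ~ 7 · n^18 · (log n)^5 / 18

By integral comparison, S_n = ∫_1^n 7 · x^17 · (log x)^5 dx + O(n^17 · (log n)^5). For the integral, the leading term of ∫_1^n x^17 (log x)^5 dx is n^18/18 · (log n)^5 (by repeated integration by parts; each step lowers the log-exponent and produces a relatively O(1/log n) correction). Hence S_n ~ 7 · n^18 · (log n)^5 / 18.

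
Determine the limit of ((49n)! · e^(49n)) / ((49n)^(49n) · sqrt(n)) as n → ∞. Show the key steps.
lim = sqrt(2π·49)

Stirling: (49n)! ~ sqrt(2π·49n) · (49n/e)^(49n). Hence
  (49n)! · e^(49n) / (49n)^(49n) ~ sqrt(2π·49n).
Dividing by sqrt(n): sqrt(2π·49n) / sqrt(n) = sqrt(2π·49) · n^((1−1)/2), so the limit is sqrt(2π·49).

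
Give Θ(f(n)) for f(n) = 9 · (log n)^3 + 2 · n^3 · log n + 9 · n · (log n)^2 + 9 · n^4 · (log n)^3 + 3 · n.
f(n) ∈ Θ(n^4 · (log n)^3)

Compare the terms by growth order. For large n, n^a · (log n)^b dominates n^a' · (log n)^b' iff a > a', or (a = a' and b > b'). Ranking the 5 terms shows the dominant one is 9 · n^4 · (log n)^3. Hence f(n) ∈ Θ(n^4 · (log n)^3).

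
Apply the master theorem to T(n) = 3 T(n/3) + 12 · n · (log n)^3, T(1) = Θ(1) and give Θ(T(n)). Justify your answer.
T(n) = Θ(n · (log n)^4)

Here log_3 3 = 1 and f(n) = 12 · n · (log n)^3 = Θ(n^(log_3 3) · (log n)^3). This is the extended Case 2 of the master theorem (f matches the critical exponent up to log factors), giving T(n) = Θ(n^(log_3 3) · (log n)^(3+1)) = Θ(n · (log n)^4).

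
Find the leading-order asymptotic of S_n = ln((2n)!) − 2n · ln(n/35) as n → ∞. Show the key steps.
S_n ~ 2n · (ln 70 − 1) + O(ln n)

Stirling: ln((2n)!) = 2n ln(2n) − 2n + O(ln n).
  S_n = 2n ln(2n) − 2n − 2n ln(n/35) + O(ln n)
      = 2n ln(2n) − 2n ln n + 2n ln 35 − 2n + O(ln n)
      = 2n ln 2 + 2n ln 35 − 2n + O(ln n)
      = 2n (ln 70 − 1) + O(ln n).
Numerically ln(70) − 1 ≈ 3.2485.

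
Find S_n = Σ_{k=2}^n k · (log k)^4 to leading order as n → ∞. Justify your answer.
S_n ~ n^2 · (log n)^4 / 2

By integral comparison, S_n = ∫_1^n x · (log x)^4 dx + O(n · (log n)^4). For the integral, the leading term of ∫_1^n x^1 (log x)^4 dx is n^2/2 · (log n)^4 (by repeated integration by parts; each step lowers the log-exponent and produces a relatively O(1/log n) correction). Hence S_n ~ n^2 · (log n)^4 / 2.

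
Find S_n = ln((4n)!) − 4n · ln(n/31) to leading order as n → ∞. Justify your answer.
S_n ~ 4n · (ln 124 − 1) + O(ln n)

Stirling: ln((4n)!) = 4n ln(4n) − 4n + O(ln n).
  S_n = 4n ln(4n) − 4n − 4n ln(n/31) + O(ln n)
      = 4n ln(4n) − 4n ln n + 4n ln 31 − 4n + O(ln n)
      = 4n ln 4 + 4n ln 31 − 4n + O(ln n)
      = 4n (ln 124 − 1) + O(ln n).
Numerically ln(124) − 1 ≈ 3.8203.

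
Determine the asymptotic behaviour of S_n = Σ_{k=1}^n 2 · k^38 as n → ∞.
S_n ~ 2 · n^39 / 39

By integral comparison (Euler-Maclaurin), Σ_{k=1}^n 2 · k^38 = 2 · ∫_0^n x^38 dx + O(n^38) = 2 · n^39/39 + O(n^38). (Equivalently, Faulhaber's formula gives the same leading term.)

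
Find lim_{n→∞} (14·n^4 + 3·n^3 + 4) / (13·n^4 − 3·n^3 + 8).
lim = 14/13

For large n the leading n^4 terms dominate both numerator and denominator. Dividing top and bottom by n^4, every other term tends to 0, leaving 14/13.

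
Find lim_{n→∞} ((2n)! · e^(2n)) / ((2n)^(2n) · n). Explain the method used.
lim = 0

Stirling: (2n)! ~ sqrt(2π·2n) · (2n/e)^(2n). Hence
  (2n)! · e^(2n) / (2n)^(2n) ~ sqrt(2π·2n).
Dividing by n: sqrt(2π·2n) / n = sqrt(2π·2) · n^((1−2)/2), so the expression behaves like sqrt(2π·2) · n^((1−2)/2) → 0.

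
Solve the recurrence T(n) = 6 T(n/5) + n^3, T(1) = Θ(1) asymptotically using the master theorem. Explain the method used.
T(n) = Θ(n^3)

log_5 6 ≈ 1.113. f(n) = n^3 dominates n^(log_5 6) since 3 > 1.113, and the regularity condition a·f(n/b) = 6·(n/5)^3 = (6/125)·n^3 ≤ c·f(n) holds with c = 6/125 ≈ 0.048 < 1. So this is Case 3: T(n) = Θ(f(n)) = Θ(n^3).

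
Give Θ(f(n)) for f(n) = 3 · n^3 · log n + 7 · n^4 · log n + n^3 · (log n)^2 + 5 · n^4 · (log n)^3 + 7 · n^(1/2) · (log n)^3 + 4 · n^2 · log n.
f(n) ∈ Θ(n^4 · (log n)^3)

Compare the terms by growth order. For large n, n^a · (log n)^b dominates n^a' · (log n)^b' iff a > a', or (a = a' and b > b'). Ranking the 6 terms shows the dominant one is 5 · n^4 · (log n)^3. Hence f(n) ∈ Θ(n^4 · (log n)^3).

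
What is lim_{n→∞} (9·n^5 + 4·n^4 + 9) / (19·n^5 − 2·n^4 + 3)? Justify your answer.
lim = 9/19

For large n the leading n^5 terms dominate both numerator and denominator. Dividing top and bottom by n^5, every other term tends to 0, leaving 9/19.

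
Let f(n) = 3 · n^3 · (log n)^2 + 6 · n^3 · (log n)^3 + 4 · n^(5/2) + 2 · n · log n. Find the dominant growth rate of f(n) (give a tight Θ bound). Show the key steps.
f(n) ∈ Θ(n^3 · (log n)^3)

Compare the terms by growth order. For large n, n^a · (log n)^b dominates n^a' · (log n)^b' iff a > a', or (a = a' and b > b'). Ranking the 4 terms shows the dominant one is 6 · n^3 · (log n)^3. Hence f(n) ∈ Θ(n^3 · (log n)^3).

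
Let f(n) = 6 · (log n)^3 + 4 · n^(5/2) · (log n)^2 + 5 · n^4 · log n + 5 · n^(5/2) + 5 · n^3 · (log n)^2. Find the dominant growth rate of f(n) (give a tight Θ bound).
f(n) ∈ Θ(n^4 · log n)

Compare the terms by growth order. For large n, n^a · (log n)^b dominates n^a' · (log n)^b' iff a > a', or (a = a' and b > b'). Ranking the 5 terms shows the dominant one is 5 · n^4 · log n. Hence f(n) ∈ Θ(n^4 · log n).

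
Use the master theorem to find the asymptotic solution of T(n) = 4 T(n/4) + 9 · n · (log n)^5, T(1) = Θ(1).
T(n) = Θ(n · (log n)^6)

Here log_4 4 = 1 and f(n) = 9 · n · (log n)^5 = Θ(n^(log_4 4) · (log n)^5). This is the extended Case 2 of the master theorem (f matches the critical exponent up to log factors), giving T(n) = Θ(n^(log_4 4) · (log n)^(5+1)) = Θ(n · (log n)^6).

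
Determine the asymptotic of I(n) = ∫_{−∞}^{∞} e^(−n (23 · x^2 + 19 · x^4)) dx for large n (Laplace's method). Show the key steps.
I(n) ~ sqrt(π/(23n))

φ(x) = 23 · x^2 + 19 · x^4 has its unique global minimum at x* = 0 (since φ'(x) = 46x + 76x^3 = 0 only at x = 0 for real x with both coefficients positive, and φ → ∞ as |x| → ∞). At x* = 0, φ(0) = 0 and φ''(0) = 46. Laplace's method then gives
  I(n) ~ sqrt(2π / (n · φ''(0))) · e^(−n φ(0)) = sqrt(2π / (46n)) = sqrt(π/(23n)).
The 19 · x^4 term contributes only at subleading order (an O(1/n) relative correction).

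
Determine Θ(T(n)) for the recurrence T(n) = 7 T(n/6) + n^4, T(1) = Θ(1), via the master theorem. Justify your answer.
T(n) = Θ(n^4)

log_6 7 ≈ 1.086. f(n) = n^4 dominates n^(log_6 7) since 4 > 1.086, and the regularity condition a·f(n/b) = 7·(n/6)^4 = (7/1296)·n^4 ≤ c·f(n) holds with c = 7/1296 ≈ 0.0054 < 1. So this is Case 3: T(n) = Θ(f(n)) = Θ(n^4).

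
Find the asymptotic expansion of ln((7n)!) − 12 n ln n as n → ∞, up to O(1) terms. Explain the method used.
ln((7n)!) − 12 n ln n = −5 n ln n + 7(ln 7 − 1) n + (1/2) ln(2π·7n) + O(1/n)

Stirling: ln((7n)!) = 7n ln(7n) − 7n + (1/2) ln(2π·7n) + O(1/n).
Expand 7n ln(7n) = 7n (ln n + ln 7) = 7n ln n + 7n ln 7.
Subtract 12n ln n: leading term is (7 − 12) n ln n = −5 n ln n. The next term is 7n ln 7 − 7n = 7(ln 7 − 1) n. Then the (1/2) ln(2π·7n) correction.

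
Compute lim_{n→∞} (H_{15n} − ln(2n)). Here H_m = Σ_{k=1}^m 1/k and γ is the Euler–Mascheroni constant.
lim = ln(15/2) + γ

By Euler-Maclaurin, H_m = ln m + γ + O(1/m). So
  H_{15n} − ln(2n) = ln(15n) + γ − ln(2n) + O(1/n)
                       = ln(15/2) + γ + O(1/n).
Hence the limit is ln(15/2) + γ.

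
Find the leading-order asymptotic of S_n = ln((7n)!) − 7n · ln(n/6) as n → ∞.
S_n ~ 7n · (ln 42 − 1) + O(ln n)

Stirling: ln((7n)!) = 7n ln(7n) − 7n + O(ln n).
  S_n = 7n ln(7n) − 7n − 7n ln(n/6) + O(ln n)
      = 7n ln(7n) − 7n ln n + 7n ln 6 − 7n + O(ln n)
      = 7n ln 7 + 7n ln 6 − 7n + O(ln n)
      = 7n (ln 42 − 1) + O(ln n).
Numerically ln(42) − 1 ≈ 2.7377.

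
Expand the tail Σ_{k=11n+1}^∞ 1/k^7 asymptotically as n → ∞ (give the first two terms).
Σ_{k>11n} 1/k^7 = 1/(6 · (11n)^6) − 1/(2 · (11n)^7) + O(1/(11n)^8)

Compare to the integral: ∫_{11n}^∞ x^(−7) dx = [−x^(−6)/6]_{11n}^∞ = 1/((7−1)·(11n)^6). The Euler-Maclaurin correction adds −f(11n)/2 = −1/(2·(11n)^7). Euler-Maclaurin then gives
  Σ_{k>11n} 1/k^7 = ∫_{11n}^∞ dx/x^7 − 1/(2·(11n)^7) + O(1/(11n)^8).
(Equivalently this is ζ(7) − Σ_{k≤11n} 1/k^7.)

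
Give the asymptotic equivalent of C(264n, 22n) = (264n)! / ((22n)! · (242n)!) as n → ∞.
C(264n, 22n) ~ (8916100448256/285311670611)^(22n) · sqrt(6/(11π·22n))

Write N = 22n. Apply Stirling to each factorial:
  (12N)! ~ sqrt(2π·12N) · (12N/e)^(12N),
  N! ~ sqrt(2π N) · (N/e)^N,
  (11N)! ~ sqrt(2π·11N) · (11N/e)^(11N).
The exponential factors combine to (12N)^(12N) / (N^N · (11N)^(11N)) = 12^(12N)/11^(11N) = (12^12/11^11)^N = (8916100448256/285311670611)^N.
The square-root prefactors combine to sqrt(2π·12N) / (sqrt(2π N)·sqrt(2π·11N)) = sqrt(12 / (2π·11·N)) = sqrt(6/(11π·22n)).
Substituting N = 22n: C(264n, 22n) ~ (8916100448256/285311670611)^(22n) · sqrt(6/(11π·22n)).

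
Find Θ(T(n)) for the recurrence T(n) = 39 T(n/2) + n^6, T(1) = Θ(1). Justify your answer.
T(n) = Θ(n^6)

log_2 39 ≈ 5.285. f(n) = n^6 dominates n^(log_2 39) since 6 > 5.285, and the regularity condition a·f(n/b) = 39·(n/2)^6 = (39/64)·n^6 ≤ c·f(n) holds with c = 39/64 ≈ 0.609 < 1. So this is Case 3: T(n) = Θ(f(n)) = Θ(n^6).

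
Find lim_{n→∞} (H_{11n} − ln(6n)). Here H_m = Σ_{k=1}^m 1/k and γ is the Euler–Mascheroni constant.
lim = ln(11/6) + γ

By Euler-Maclaurin, H_m = ln m + γ + O(1/m). So
  H_{11n} − ln(6n) = ln(11n) + γ − ln(6n) + O(1/n)
                       = ln(11/6) + γ + O(1/n).
Hence the limit is ln(11/6) + γ.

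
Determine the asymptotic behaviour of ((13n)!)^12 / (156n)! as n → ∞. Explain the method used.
((13n)!)^12/(156n)! ~ ((2π·13n)^(11/2) / sqrt(12)) · 12^(−12·13n)  →  0

Write N = 13n. Stirling: N! ~ sqrt(2π N)(N/e)^N and (12N)! ~ sqrt(2π·12N)·(12N/e)^(12N).
  (N!)^12/(12N)! ~ (2π N)^(12/2) (N/e)^(12N) / [sqrt(2π·12N) (12N/e)^(12N)]
     = (2π N)^(12/2) / sqrt(2π·12N) · (N/(12N))^(12N)
     = (2π N)^((12−1)/2) / sqrt(12) · 12^(−12N).
Since 12^12 > 1, the factor 12^(−12N) decays exponentially, so the ratio → 0. Substituting N = 13n gives the stated form.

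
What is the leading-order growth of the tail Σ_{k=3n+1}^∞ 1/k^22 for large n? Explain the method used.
Σ_{k>3n} 1/k^22 ~ 1/(21 · (3n)^21)

Compare to the integral: ∫_{3n}^∞ x^(−22) dx = [−x^(−21)/21]_{3n}^∞ = 1/((22−1)·(3n)^21). Euler-Maclaurin then gives
  Σ_{k>3n} 1/k^22 = ∫_{3n}^∞ dx/x^22 − 1/(2·(3n)^22) + O(1/(3n)^23).
(Equivalently this is ζ(22) − Σ_{k≤3n} 1/k^22.)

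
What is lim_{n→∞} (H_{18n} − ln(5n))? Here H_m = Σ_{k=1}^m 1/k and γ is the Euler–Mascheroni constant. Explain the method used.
lim = ln(18/5) + γ

By Euler-Maclaurin, H_m = ln m + γ + O(1/m). So
  H_{18n} − ln(5n) = ln(18n) + γ − ln(5n) + O(1/n)
                       = ln(18/5) + γ + O(1/n).
Hence the limit is ln(18/5) + γ.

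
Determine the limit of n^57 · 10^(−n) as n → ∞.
lim = 0

Exponentials with base > 1 dominate every fixed polynomial: for any fixed c, n^c / 10^n → 0 as n → ∞ (e.g. by the ratio test, or by writing 10^n = e^(n ln 10) and noting e^(n ln 10) / n^c → ∞). Hence n^57 · 10^(−n) = n^57 / 10^n → 0.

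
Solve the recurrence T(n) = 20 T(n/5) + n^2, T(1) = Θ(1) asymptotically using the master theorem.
T(n) = Θ(n^2)

log_5 20 ≈ 1.861. f(n) = n^2 dominates n^(log_5 20) since 2 > 1.861, and the regularity condition a·f(n/b) = 20·(n/5)^2 = (20/25)·n^2 ≤ c·f(n) holds with c = 20/25 ≈ 0.8 < 1. So this is Case 3: T(n) = Θ(f(n)) = Θ(n^2).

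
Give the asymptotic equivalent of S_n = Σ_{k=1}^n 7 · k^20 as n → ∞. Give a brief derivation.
S_n ~ n^21 / 3

By integral comparison (Euler-Maclaurin), Σ_{k=1}^n 7 · k^20 = 7 · ∫_0^n x^20 dx + O(n^20) = 7 · n^21/21 = n^21 / 3 + O(n^20). (Equivalently, Faulhaber's formula gives the same leading term.)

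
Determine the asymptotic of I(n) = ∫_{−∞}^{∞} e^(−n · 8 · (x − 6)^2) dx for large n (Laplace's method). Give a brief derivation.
I(n) = sqrt(π/(8n))

Here φ(x) = 8 · (x − 6)^2 has its unique minimum at x* = 6 with φ(x*) = 0 and φ''(x*) = 16. Laplace's method gives
  I(n) ~ e^(−n φ(x*)) · sqrt(2π / (n · φ''(x*))) = sqrt(2π / (16n)) = sqrt(π/(8n)).
This is exact: substituting u = (x − 6)·sqrt(8n) gives I(n) = (1/sqrt(8n)) ∫_{−∞}^{∞} e^(−u^2) du = sqrt(π/(8n)).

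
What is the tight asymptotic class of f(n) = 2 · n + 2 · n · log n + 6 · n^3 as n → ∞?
f(n) ∈ Θ(n^3)

Compare the terms by growth order. For large n, n^a · (log n)^b dominates n^a' · (log n)^b' iff a > a', or (a = a' and b > b'). Ranking the 3 terms shows the dominant one is 6 · n^3. Hence f(n) ∈ Θ(n^3).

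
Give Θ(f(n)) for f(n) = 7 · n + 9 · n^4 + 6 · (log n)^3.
f(n) ∈ Θ(n^4)

Compare the terms by growth order. For large n, n^a · (log n)^b dominates n^a' · (log n)^b' iff a > a', or (a = a' and b > b'). Ranking the 3 terms shows the dominant one is 9 · n^4. Hence f(n) ∈ Θ(n^4).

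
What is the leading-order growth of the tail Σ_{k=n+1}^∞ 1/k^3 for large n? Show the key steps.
Σ_{k>n} 1/k^3 ~ 1/(2 · n^2)

Compare to the integral: ∫_{n}^∞ x^(−3) dx = [−x^(−2)/2]_{n}^∞ = 1/((3−1)·n^2). Euler-Maclaurin then gives
  Σ_{k>n} 1/k^3 = ∫_{n}^∞ dx/x^3 − 1/(2·n^3) + O(1/n^4).
(Equivalently this is ζ(3) − Σ_{k≤n} 1/k^3.)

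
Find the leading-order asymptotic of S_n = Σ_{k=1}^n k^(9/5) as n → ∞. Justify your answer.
S_n ~ (5/14) · n^(14/5)

Integral comparison: Σ_{k=1}^n k^(9/5) = ∫_0^n x^(9/5) dx + O(n^(9/5)). The integral is n^(1 + 9/5) / (1 + 9/5) = n^((9+5)/5) / ((9+5)/5) = (5/14) · n^(14/5).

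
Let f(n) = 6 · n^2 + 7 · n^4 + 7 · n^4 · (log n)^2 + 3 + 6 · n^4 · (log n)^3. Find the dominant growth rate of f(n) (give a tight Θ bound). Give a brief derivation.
f(n) ∈ Θ(n^4 · (log n)^3)

Compare the terms by growth order. For large n, n^a · (log n)^b dominates n^a' · (log n)^b' iff a > a', or (a = a' and b > b'). Ranking the 5 terms shows the dominant one is 6 · n^4 · (log n)^3. Hence f(n) ∈ Θ(n^4 · (log n)^3).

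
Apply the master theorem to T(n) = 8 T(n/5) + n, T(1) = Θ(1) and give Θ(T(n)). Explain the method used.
T(n) = Θ(n^(log_5 8))

Master theorem: compare f(n) = n to n^(log_5 8) where log_5 8 ≈ 1.292. Since 1 < log_5 8, we have f(n) = O(n^(log_5 8 − ε)) for some ε > 0 — Case 1. Hence T(n) = Θ(n^(log_5 8)).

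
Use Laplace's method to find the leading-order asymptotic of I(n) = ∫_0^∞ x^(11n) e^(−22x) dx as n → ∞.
I(n) ~ (sqrt(2π·11n) / 22) · (11n/(22e))^(11n)

Write the integrand as exp(11n ln x − 22x) and set f(x) = 11n ln x − 22x. Then f'(x) = 11n/x − 22 = 0 at x* = 11n/22, and f''(x*) = −11n/x*^2 = −22^2/(11n). Laplace's method (interior maximum) gives
  I(n) ~ e^(f(x*)) · sqrt(2π / |f''(x*)|)
        = exp(11n ln(11n/22) − 11n) · sqrt(2π · 11n / 22^2)
        = (11n/22)^(11n) e^(−11n) · sqrt(2π·11n) / 22
        = (sqrt(2π·11n) / 22) · (11n/(22e))^(11n).
This matches Γ(11n+1)/22^(11n+1) with Stirling applied to Γ.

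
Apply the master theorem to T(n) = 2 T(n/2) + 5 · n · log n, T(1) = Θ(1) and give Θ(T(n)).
T(n) = Θ(n · (log n)^2)

Here log_2 2 = 1 and f(n) = 5 · n · log n = Θ(n^(log_2 2) · (log n)^1). This is the extended Case 2 of the master theorem (f matches the critical exponent up to log factors), giving T(n) = Θ(n^(log_2 2) · (log n)^(1+1)) = Θ(n · (log n)^2).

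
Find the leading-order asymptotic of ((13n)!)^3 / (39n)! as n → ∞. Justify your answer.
((13n)!)^3/(39n)! ~ ((2π·13n)^(2/2) / sqrt(3)) · 3^(−3·13n)  →  0

Write N = 13n. Stirling: N! ~ sqrt(2π N)(N/e)^N and (3N)! ~ sqrt(2π·3N)·(3N/e)^(3N).
  (N!)^3/(3N)! ~ (2π N)^(3/2) (N/e)^(3N) / [sqrt(2π·3N) (3N/e)^(3N)]
     = (2π N)^(3/2) / sqrt(2π·3N) · (N/(3N))^(3N)
     = (2π N)^((3−1)/2) / sqrt(3) · 3^(−3N).
Since 3^3 > 1, the factor 3^(−3N) decays exponentially, so the ratio → 0. Substituting N = 13n gives the stated form.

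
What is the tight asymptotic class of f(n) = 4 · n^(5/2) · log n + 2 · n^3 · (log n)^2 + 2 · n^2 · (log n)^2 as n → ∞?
f(n) ∈ Θ(n^3 · (log n)^2)

Compare the terms by growth order. For large n, n^a · (log n)^b dominates n^a' · (log n)^b' iff a > a', or (a = a' and b > b'). Ranking the 3 terms shows the dominant one is 2 · n^3 · (log n)^2. Hence f(n) ∈ Θ(n^3 · (log n)^2).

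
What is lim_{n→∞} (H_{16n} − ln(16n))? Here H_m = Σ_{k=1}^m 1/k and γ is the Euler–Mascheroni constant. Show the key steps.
lim = γ

By Euler-Maclaurin, H_m = ln m + γ + O(1/m). So
  H_{16n} − ln(16n) = ln(16n) + γ − ln(16n) + O(1/n)
                       = ln(16/16) + γ + O(1/n).
Hence the limit is γ (since ln 1 = 0).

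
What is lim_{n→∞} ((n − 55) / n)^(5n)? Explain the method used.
lim = e^(−275)

Rewrite as (1 − 55/n)^(5n). By the standard limit (1 + x/n)^n → e^x, we have (1 − 55/n)^n → e^(−55), and raising to the 5th power gives e^(−275).
More precisely, ln[(1 − 55/n)^(5n)] = 5n · ln(1 − 55/n) = 5n · (-55/n + O(1/n^2)) = -275 + O(1/n) → -275.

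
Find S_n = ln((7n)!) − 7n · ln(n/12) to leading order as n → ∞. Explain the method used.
S_n ~ 7n · (ln 84 − 1) + O(ln n)

Stirling: ln((7n)!) = 7n ln(7n) − 7n + O(ln n).
  S_n = 7n ln(7n) − 7n − 7n ln(n/12) + O(ln n)
      = 7n ln(7n) − 7n ln n + 7n ln 12 − 7n + O(ln n)
      = 7n ln 7 + 7n ln 12 − 7n + O(ln n)
      = 7n (ln 84 − 1) + O(ln n).
Numerically ln(84) − 1 ≈ 3.4308.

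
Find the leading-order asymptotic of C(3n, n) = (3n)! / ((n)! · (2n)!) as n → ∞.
C(3n, n) ~ (27/4)^(n) · sqrt(3/(4π·n))

Write N = n. Apply Stirling to each factorial:
  (3N)! ~ sqrt(2π·3N) · (3N/e)^(3N),
  N! ~ sqrt(2π N) · (N/e)^N,
  (2N)! ~ sqrt(2π·2N) · (2N/e)^(2N).
The exponential factors combine to (3N)^(3N) / (N^N · (2N)^(2N)) = 3^(3N)/2^(2N) = (3^3/2^2)^N = (27/4)^N.
The square-root prefactors combine to sqrt(2π·3N) / (sqrt(2π N)·sqrt(2π·2N)) = sqrt(3 / (2π·2·N)) = sqrt(3/(4π·n)).
Substituting N = n: C(3n, n) ~ (27/4)^(n) · sqrt(3/(4π·n)).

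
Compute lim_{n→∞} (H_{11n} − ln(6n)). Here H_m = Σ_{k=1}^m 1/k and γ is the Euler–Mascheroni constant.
lim = ln(11/6) + γ

By Euler-Maclaurin, H_m = ln m + γ + O(1/m). So
  H_{11n} − ln(6n) = ln(11n) + γ − ln(6n) + O(1/n)
                       = ln(11/6) + γ + O(1/n).
Hence the limit is ln(11/6) + γ.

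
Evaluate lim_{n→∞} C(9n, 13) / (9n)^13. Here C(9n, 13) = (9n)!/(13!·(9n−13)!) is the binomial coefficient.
lim = 1/13! = 1/6227020800

With N = 9n → ∞: C(N, 13) / N^13 = [N(N−1)…(N−12)] / (13! · N^13) = (1/13!) · 1 · (1 − 1/(9n)) · … · (1 − 12/(9n)). Each factor → 1 as N → ∞, so the limit is 1/13! = 1/6227020800.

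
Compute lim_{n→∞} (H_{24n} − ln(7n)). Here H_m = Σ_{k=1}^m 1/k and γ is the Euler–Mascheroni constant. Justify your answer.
lim = ln(24/7) + γ

By Euler-Maclaurin, H_m = ln m + γ + O(1/m). So
  H_{24n} − ln(7n) = ln(24n) + γ − ln(7n) + O(1/n)
                       = ln(24/7) + γ + O(1/n).
Hence the limit is ln(24/7) + γ.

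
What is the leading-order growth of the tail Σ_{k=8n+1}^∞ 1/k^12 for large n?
Σ_{k>8n} 1/k^12 ~ 1/(11 · (8n)^11)

Compare to the integral: ∫_{8n}^∞ x^(−12) dx = [−x^(−11)/11]_{8n}^∞ = 1/((12−1)·(8n)^11). Euler-Maclaurin then gives
  Σ_{k>8n} 1/k^12 = ∫_{8n}^∞ dx/x^12 − 1/(2·(8n)^12) + O(1/(8n)^13).
(Equivalently this is ζ(12) − Σ_{k≤8n} 1/k^12.)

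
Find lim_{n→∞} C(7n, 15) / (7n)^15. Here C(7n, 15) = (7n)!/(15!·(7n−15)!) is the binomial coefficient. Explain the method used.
lim = 1/15! = 1/1307674368000

With N = 7n → ∞: C(N, 15) / N^15 = [N(N−1)…(N−14)] / (15! · N^15) = (1/15!) · 1 · (1 − 1/(7n)) · … · (1 − 14/(7n)). Each factor → 1 as N → ∞, so the limit is 1/15! = 1/1307674368000.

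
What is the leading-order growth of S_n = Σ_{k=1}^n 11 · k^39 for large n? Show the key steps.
S_n ~ 11 · n^40 / 40

By integral comparison (Euler-Maclaurin), Σ_{k=1}^n 11 · k^39 = 11 · ∫_0^n x^39 dx + O(n^39) = 11 · n^40/40 + O(n^39). (Equivalently, Faulhaber's formula gives the same leading term.)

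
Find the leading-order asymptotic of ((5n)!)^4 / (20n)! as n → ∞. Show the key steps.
((5n)!)^4/(20n)! ~ ((2π·5n)^(3/2) / 2) · 4^(−4·5n)  →  0

Write N = 5n. Stirling: N! ~ sqrt(2π N)(N/e)^N and (4N)! ~ sqrt(2π·4N)·(4N/e)^(4N).
  (N!)^4/(4N)! ~ (2π N)^(4/2) (N/e)^(4N) / [sqrt(2π·4N) (4N/e)^(4N)]
     = (2π N)^(4/2) / sqrt(2π·4N) · (N/(4N))^(4N)
     = (2π N)^((4−1)/2) / 2 · 4^(−4N).
Since 4^4 > 1, the factor 4^(−4N) decays exponentially, so the ratio → 0. Substituting N = 5n gives the stated form.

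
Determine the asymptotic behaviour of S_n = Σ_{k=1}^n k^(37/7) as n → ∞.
S_n ~ (7/44) · n^(44/7)

Integral comparison: Σ_{k=1}^n k^(37/7) = ∫_0^n x^(37/7) dx + O(n^(37/7)). The integral is n^(1 + 37/7) / (1 + 37/7) = n^((37+7)/7) / ((37+7)/7) = (7/44) · n^(44/7).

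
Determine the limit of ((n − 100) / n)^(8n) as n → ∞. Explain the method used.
lim = e^(−800)

Rewrite as (1 − 100/n)^(8n). By the standard limit (1 + x/n)^n → e^x, we have (1 − 100/n)^n → e^(−100), and raising to the 8th power gives e^(−800).
More precisely, ln[(1 − 100/n)^(8n)] = 8n · ln(1 − 100/n) = 8n · (-100/n + O(1/n^2)) = -800 + O(1/n) → -800.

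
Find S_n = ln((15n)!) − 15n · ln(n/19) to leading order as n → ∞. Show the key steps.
S_n ~ 15n · (ln 285 − 1) + O(ln n)

Stirling: ln((15n)!) = 15n ln(15n) − 15n + O(ln n).
  S_n = 15n ln(15n) − 15n − 15n ln(n/19) + O(ln n)
      = 15n ln(15n) − 15n ln n + 15n ln 19 − 15n + O(ln n)
      = 15n ln 15 + 15n ln 19 − 15n + O(ln n)
      = 15n (ln 285 − 1) + O(ln n).
Numerically ln(285) − 1 ≈ 4.6525.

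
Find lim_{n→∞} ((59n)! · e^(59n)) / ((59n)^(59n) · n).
lim = 0

Stirling: (59n)! ~ sqrt(2π·59n) · (59n/e)^(59n). Hence
  (59n)! · e^(59n) / (59n)^(59n) ~ sqrt(2π·59n).
Dividing by n: sqrt(2π·59n) / n = sqrt(2π·59) · n^((1−2)/2), so the expression behaves like sqrt(2π·59) · n^((1−2)/2) → 0.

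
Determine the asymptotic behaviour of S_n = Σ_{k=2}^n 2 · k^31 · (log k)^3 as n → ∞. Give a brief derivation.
S_n ~ n^32 · (log n)^3 / 16

By integral comparison, S_n = ∫_1^n 2 · x^31 · (log x)^3 dx + O(n^31 · (log n)^3). For the integral, the leading term of ∫_1^n x^31 (log x)^3 dx is n^32/32 · (log n)^3 (by repeated integration by parts; each step lowers the log-exponent and produces a relatively O(1/log n) correction). Hence S_n ~ n^32 · (log n)^3 / 16.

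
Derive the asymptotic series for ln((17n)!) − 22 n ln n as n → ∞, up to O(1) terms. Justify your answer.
ln((17n)!) − 22 n ln n = −5 n ln n + 17(ln 17 − 1) n + (1/2) ln(2π·17n) + O(1/n)

Stirling: ln((17n)!) = 17n ln(17n) − 17n + (1/2) ln(2π·17n) + O(1/n).
Expand 17n ln(17n) = 17n (ln n + ln 17) = 17n ln n + 17n ln 17.
Subtract 22n ln n: leading term is (17 − 22) n ln n = −5 n ln n. The next term is 17n ln 17 − 17n = 17(ln 17 − 1) n. Then the (1/2) ln(2π·17n) correction.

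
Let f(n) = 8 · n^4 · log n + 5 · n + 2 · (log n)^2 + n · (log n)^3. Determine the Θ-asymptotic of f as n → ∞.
f(n) ∈ Θ(n^4 · log n)

Compare the terms by growth order. For large n, n^a · (log n)^b dominates n^a' · (log n)^b' iff a > a', or (a = a' and b > b'). Ranking the 4 terms shows the dominant one is 8 · n^4 · log n. Hence f(n) ∈ Θ(n^4 · log n).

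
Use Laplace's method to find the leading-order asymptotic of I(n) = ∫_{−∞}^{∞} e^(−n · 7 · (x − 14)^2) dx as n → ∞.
I(n) = sqrt(π/(7n))

Here φ(x) = 7 · (x − 14)^2 has its unique minimum at x* = 14 with φ(x*) = 0 and φ''(x*) = 14. Laplace's method gives
  I(n) ~ e^(−n φ(x*)) · sqrt(2π / (n · φ''(x*))) = sqrt(2π / (14n)) = sqrt(π/(7n)).
This is exact: substituting u = (x − 14)·sqrt(7n) gives I(n) = (1/sqrt(7n)) ∫_{−∞}^{∞} e^(−u^2) du = sqrt(π/(7n)).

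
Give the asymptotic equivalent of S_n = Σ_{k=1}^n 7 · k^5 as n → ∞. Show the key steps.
S_n ~ 7 · n^6 / 6

By integral comparison (Euler-Maclaurin), Σ_{k=1}^n 7 · k^5 = 7 · ∫_0^n x^5 dx + O(n^5) = 7 · n^6/6 + O(n^5). (Equivalently, Faulhaber's formula gives the same leading term.)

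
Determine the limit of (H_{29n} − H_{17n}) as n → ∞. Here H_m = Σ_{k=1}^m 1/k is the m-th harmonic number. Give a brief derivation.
lim = ln(29/17)

Euler-Maclaurin gives H_m = ln m + γ + 1/(2m) + O(1/m^2). The γ and O(1/m) terms cancel in the difference:
  H_{29n} − H_{17n} = ln(29n) − ln(17n) + O(1/n) = ln(29/17) + O(1/n).
Hence the limit is ln(29/17).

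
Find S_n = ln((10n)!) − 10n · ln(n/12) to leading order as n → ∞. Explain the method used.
S_n ~ 10n · (ln 120 − 1) + O(ln n)

Stirling: ln((10n)!) = 10n ln(10n) − 10n + O(ln n).
  S_n = 10n ln(10n) − 10n − 10n ln(n/12) + O(ln n)
      = 10n ln(10n) − 10n ln n + 10n ln 12 − 10n + O(ln n)
      = 10n ln 10 + 10n ln 12 − 10n + O(ln n)
      = 10n (ln 120 − 1) + O(ln n).
Numerically ln(120) − 1 ≈ 3.7875.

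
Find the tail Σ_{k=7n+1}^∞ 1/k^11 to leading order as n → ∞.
Σ_{k>7n} 1/k^11 ~ 1/(10 · (7n)^10)

Compare to the integral: ∫_{7n}^∞ x^(−11) dx = [−x^(−10)/10]_{7n}^∞ = 1/((11−1)·(7n)^10). Euler-Maclaurin then gives
  Σ_{k>7n} 1/k^11 = ∫_{7n}^∞ dx/x^11 − 1/(2·(7n)^11) + O(1/(7n)^12).
(Equivalently this is ζ(11) − Σ_{k≤7n} 1/k^11.)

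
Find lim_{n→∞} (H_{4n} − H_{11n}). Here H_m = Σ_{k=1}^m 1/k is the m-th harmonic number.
lim = ln(4/11)

Euler-Maclaurin gives H_m = ln m + γ + 1/(2m) + O(1/m^2). The γ and O(1/m) terms cancel in the difference:
  H_{4n} − H_{11n} = ln(4n) − ln(11n) + O(1/n) = ln(4/11) + O(1/n).
Hence the limit is ln(4/11).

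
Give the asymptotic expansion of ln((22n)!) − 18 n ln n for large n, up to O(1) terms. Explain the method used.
ln((22n)!) − 18 n ln n = 4 n ln n + 22(ln 22 − 1) n + (1/2) ln(2π·22n) + O(1/n)

Stirling: ln((22n)!) = 22n ln(22n) − 22n + (1/2) ln(2π·22n) + O(1/n).
Expand 22n ln(22n) = 22n (ln n + ln 22) = 22n ln n + 22n ln 22.
Subtract 18n ln n: leading term is (22 − 18) n ln n = 4 n ln n. The next term is 22n ln 22 − 22n = 22(ln 22 − 1) n. Then the (1/2) ln(2π·22n) correction.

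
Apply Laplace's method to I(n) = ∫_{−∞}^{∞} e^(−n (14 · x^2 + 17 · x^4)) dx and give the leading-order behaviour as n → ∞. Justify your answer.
I(n) ~ sqrt(π/(14n))

φ(x) = 14 · x^2 + 17 · x^4 has its unique global minimum at x* = 0 (since φ'(x) = 28x + 68x^3 = 0 only at x = 0 for real x with both coefficients positive, and φ → ∞ as |x| → ∞). At x* = 0, φ(0) = 0 and φ''(0) = 28. Laplace's method then gives
  I(n) ~ sqrt(2π / (n · φ''(0))) · e^(−n φ(0)) = sqrt(2π / (28n)) = sqrt(π/(14n)).
The 17 · x^4 term contributes only at subleading order (an O(1/n) relative correction).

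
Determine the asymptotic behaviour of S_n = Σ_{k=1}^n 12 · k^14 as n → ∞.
S_n ~ 4 · n^15 / 5

By integral comparison (Euler-Maclaurin), Σ_{k=1}^n 12 · k^14 = 12 · ∫_0^n x^14 dx + O(n^14) = 12 · n^15/15 = 4 · n^15 / 5 + O(n^14). (Equivalently, Faulhaber's formula gives the same leading term.)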